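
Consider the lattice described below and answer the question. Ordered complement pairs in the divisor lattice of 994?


Complement pair (a,b): a meet b = bottom, a join b = top.
Here: gcd(a,b)=1 and lcm(a,b)=994, i.e. a*b=994 with a,b coprime.
Pairs found: (1,994), (2,497), (7,142), (14,71), ... (4 more)
Total ordered pairs: 8


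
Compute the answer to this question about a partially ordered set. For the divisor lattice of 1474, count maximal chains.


A maximal chain goes from the minimum element to a maximal element via cover relations.
Counting all min-to-max paths in the cover graph.
Total maximal chains: 6


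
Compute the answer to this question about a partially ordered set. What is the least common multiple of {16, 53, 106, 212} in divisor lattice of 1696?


In a divisor lattice, join = lcm (least common multiple).
Compute lcm iteratively: start with first element, then lcm(current, next).
Elements: [16, 53, 106, 212]
lcm(16,53) = 848
lcm(848,106) = 848
lcm(848,212) = 848
Final lcm = 848


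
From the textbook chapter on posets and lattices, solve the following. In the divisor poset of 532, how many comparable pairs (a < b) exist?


A comparable pair {a,b} has a < b or b < a in the order.
Count unordered pairs where one element is strictly below the other.
Examples: {1,2}, {1,4}, {1,7}, {1,14}, ...
Total comparable pairs: 42


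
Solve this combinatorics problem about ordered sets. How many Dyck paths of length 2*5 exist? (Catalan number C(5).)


C(n) = C(2n, n) / (n+1).
C(10, 5) = 252
C(5) = 252 / 6 = 42


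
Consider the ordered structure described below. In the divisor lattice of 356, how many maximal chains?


A maximal chain goes from the minimum element to a maximal element via cover relations.
Counting all min-to-max paths in the cover graph.
Total maximal chains: 3


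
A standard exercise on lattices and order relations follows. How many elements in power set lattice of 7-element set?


Power set = 2^n.
2^7 = 128


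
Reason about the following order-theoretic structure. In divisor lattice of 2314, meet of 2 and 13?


In a divisor lattice, meet = gcd (greatest common divisor).
By Euclidean algorithm or factoring: gcd(2,13) = 1


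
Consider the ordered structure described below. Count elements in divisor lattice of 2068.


Divisors of 2068: [1, 2, 4, 11, 22, 44, 47, 94, 188, 517, 1034, 2068]
Count: 12


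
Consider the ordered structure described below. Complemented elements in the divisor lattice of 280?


An element a is complemented if some b has a meet b = bottom, a join b = top.
a is complemented iff gcd(a, n/a)=1, i.e. a is a unitary divisor of 280.
Complemented elements: 1, 5, 7, 8, 35, 40, ... (2 more)
Count: 8


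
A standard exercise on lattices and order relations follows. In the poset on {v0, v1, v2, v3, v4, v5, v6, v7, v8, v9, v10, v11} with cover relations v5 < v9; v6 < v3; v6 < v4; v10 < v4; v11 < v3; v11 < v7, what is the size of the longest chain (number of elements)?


A chain is a totally ordered subset; we count the number of elements in a maximum chain.
Compute, for each element x, the size of the longest chain ending at x:
  v0: 1
  v1: 1
  v2: 1
  v5: 1
  v6: 1
  v8: 1
  ...
A maximum chain: v6 < v3
Number of elements in the longest chain: 2


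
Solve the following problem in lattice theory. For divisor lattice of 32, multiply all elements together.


Divisors of 32: [1, 2, 4, 8, 16, 32]
Product = n^(d(n)/2) = 32^(6/2)
Product = 32768


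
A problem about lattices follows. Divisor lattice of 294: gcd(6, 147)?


Meet=gcd.
gcd(6,147)=3


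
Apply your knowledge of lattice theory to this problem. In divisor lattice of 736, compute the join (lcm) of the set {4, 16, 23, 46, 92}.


In a divisor lattice, join = lcm (least common multiple).
Compute lcm iteratively: start with first element, then lcm(current, next).
Elements: [4, 16, 23, 46, 92]
lcm(4,16) = 16
lcm(16,23) = 368
lcm(368,46) = 368
lcm(368,92) = 368
Final lcm = 368


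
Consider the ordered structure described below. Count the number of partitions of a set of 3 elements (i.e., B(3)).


B(n) = number of set partitions of an n-element set.
B(n) satisfies the recurrence: B(n+1) = sum_k C(n,k)*B(k).
B(3) = 5


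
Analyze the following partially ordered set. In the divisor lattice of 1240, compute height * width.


Height = length of longest chain minus 1; width = size of largest antichain.
A maximum chain: 1 | 31 | 155 | 310 | 620 | 1240  (height 5).
A maximum antichain: {4, 10, 62, 155}  (width 4).
Product = 5 * 4 = 20


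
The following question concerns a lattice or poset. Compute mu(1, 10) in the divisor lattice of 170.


In a divisor lattice, mu(a,b) = mu(b/a) where mu is the classical Mobius function.
b/a = 10/1 = 10
Prime factorization of 10: primes [2, 5]
10 is squarefree with 2 prime factor(s), so mu(10) = (-1)^2 = 1


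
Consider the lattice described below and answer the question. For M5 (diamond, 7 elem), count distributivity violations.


Distributive law: a ^ (b v c) = (a ^ b) v (a ^ c).
Check all 7^3 = 343 ordered triples (a,b,c).
  e.g. a=a1, b=a2, c=a3: lhs=a1 != rhs=0
  e.g. a=a1, b=a2, c=a4: lhs=a1 != rhs=0
Total violating triples: 60


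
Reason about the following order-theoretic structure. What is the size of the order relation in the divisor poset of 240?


The order relation is {(a,b) : a <= b}, reflexive so it includes (a,a).
Examples: (1,1), (1,10), (1,12), (1,120), (1,15), ...
Total ordered pairs: 135


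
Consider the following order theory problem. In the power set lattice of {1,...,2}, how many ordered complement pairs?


Complement pair (a,b): a meet b = bottom, a join b = top.
Here: A intersect B = {} and A union B = {1,...,2}.
Pairs found: ({},{1,2}), ({1},{2}), ({2},{1}), ({1,2},{})
Total ordered pairs: 4


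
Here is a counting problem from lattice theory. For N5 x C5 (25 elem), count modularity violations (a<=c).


Modular law: if a <= c then a v (b ^ c) = (a v b) ^ c.
Check all triples (a,b,c) with a <= c among 25 elements.
  e.g. a=(a,0), b=(c,0), c=(b,0): lhs=(a,0) != rhs=(b,0)
  e.g. a=(a,0), b=(c,1), c=(b,0): lhs=(a,0) != rhs=(b,0)
Total violating triples: 75


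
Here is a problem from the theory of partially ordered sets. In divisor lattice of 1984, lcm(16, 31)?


Join=lcm.
gcd(16,31)=1
lcm=496


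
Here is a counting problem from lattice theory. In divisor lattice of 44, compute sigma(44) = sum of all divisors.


sigma(n) = sum of divisors.
Divisors of 44: [1, 2, 4, 11, 22, 44]
Sum = 84


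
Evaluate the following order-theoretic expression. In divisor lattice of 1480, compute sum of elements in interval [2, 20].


Interval [2,20] in divisors of 1480: [2, 4, 10, 20]
Sum = 36


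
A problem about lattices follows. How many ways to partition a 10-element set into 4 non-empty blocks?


S(n,k) = k*S(n-1,k) + S(n-1,k-1).
S(9,4) = 7770, S(9,3) = 3025
S(10,4) = 4*7770 + 3025 = 31080 + 3025
S(10,4) = 34105


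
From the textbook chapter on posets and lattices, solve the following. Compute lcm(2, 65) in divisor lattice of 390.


In a divisor lattice, join = lcm (least common multiple).
gcd(2,65) = 1
lcm(2,65) = 2*65/gcd = 130/1 = 130


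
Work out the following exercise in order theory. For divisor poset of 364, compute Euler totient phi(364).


phi(n) = n * prod_{p|n} (1 - 1/p).
Prime divisors of 364: [2, 7, 13]
phi(364) = 364 * (1 - 1/2) * (1 - 1/7) * (1 - 1/13)
phi(364) = 144


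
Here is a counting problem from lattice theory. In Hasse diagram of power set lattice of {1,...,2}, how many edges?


A cover relation a -< b holds when a < b with no c strictly between.
Cover relations:
  {} -< {1}
  {} -< {2}
  {1} -< {1,2}
  {2} -< {1,2}
Total: 4


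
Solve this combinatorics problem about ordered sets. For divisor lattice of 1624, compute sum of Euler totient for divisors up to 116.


Divisors of 1624 up to 116: [1, 2, 4, 7, 8, 14, 28, 29, 56, 58, 116]
phi values: [1, 1, 2, 6, 4, 6, 12, 28, 24, 28, 56]
Sum = 168


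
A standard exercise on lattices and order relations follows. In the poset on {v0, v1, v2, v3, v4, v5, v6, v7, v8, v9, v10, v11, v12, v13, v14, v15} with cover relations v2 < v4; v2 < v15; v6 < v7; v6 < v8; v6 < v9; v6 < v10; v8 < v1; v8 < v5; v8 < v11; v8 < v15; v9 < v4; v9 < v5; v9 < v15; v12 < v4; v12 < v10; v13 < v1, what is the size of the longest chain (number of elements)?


A chain is a totally ordered subset; we count the number of elements in a maximum chain.
Compute, for each element x, the size of the longest chain ending at x:
  v0: 1
  v2: 1
  v3: 1
  v6: 1
  v12: 1
  v13: 1
  ...
A maximum chain: v6 < v8 < v1
Number of elements in the longest chain: 3


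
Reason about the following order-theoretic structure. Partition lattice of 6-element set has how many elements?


B(n) = number of set partitions of an n-element set.
B(n) satisfies the recurrence: B(n+1) = sum_k C(n,k)*B(k).
B(6) = 203


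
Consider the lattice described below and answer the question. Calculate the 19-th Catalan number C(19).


C(n) = C(2n, n) / (n+1).
C(38, 19) = 35345263800
C(19) = 35345263800 / 20 = 1767263190


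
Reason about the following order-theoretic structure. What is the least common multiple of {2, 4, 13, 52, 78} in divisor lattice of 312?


In a divisor lattice, join = lcm (least common multiple).
Compute lcm iteratively: start with first element, then lcm(current, next).
Elements: [2, 4, 13, 52, 78]
lcm(2,4) = 4
lcm(4,13) = 52
lcm(52,52) = 52
lcm(52,78) = 156
Final lcm = 156


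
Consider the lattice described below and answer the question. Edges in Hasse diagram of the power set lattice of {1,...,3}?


A cover relation a -< b holds when a < b with no c strictly between.
Cover relations:
  {} -< {1}
  {} -< {2}
  {} -< {3}
  {1} -< {1,2}
  {1} -< {1,3}
  {2} -< {1,2}
  {2} -< {2,3}
  {3} -< {1,3}
  ...4 more
Total: 12


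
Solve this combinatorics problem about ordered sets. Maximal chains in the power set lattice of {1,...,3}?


A maximal chain goes from the minimum element to a maximal element via cover relations.
Counting all min-to-max paths in the cover graph.
Total maximal chains: 6


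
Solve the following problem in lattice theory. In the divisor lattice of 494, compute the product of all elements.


Divisors of 494: [1, 2, 13, 19, 26, 38, 247, 494]
Product = n^(d(n)/2) = 494^(8/2)
Product = 59553569296


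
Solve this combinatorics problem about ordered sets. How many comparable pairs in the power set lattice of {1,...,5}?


A comparable pair {a,b} has a < b or b < a in the order.
Count unordered pairs where one element is strictly below the other.
Examples: {{},{1}}, {{},{2}}, {{},{3}}, {{},{4}}, ...
Total comparable pairs: 211


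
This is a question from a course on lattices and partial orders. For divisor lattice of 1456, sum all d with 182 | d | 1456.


Interval [182,1456] in divisors of 1456: [182, 364, 728, 1456]
Sum = 2730


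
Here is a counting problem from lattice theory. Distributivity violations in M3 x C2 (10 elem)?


Distributive law: a ^ (b v c) = (a ^ b) v (a ^ c).
Check all 10^3 = 1000 ordered triples (a,b,c).
  e.g. a=(a1,0), b=(a2,0), c=(a3,0): lhs=(a1,0) != rhs=(0,0)
  e.g. a=(a1,0), b=(a2,0), c=(a3,1): lhs=(a1,0) != rhs=(0,0)
Total violating triples: 48


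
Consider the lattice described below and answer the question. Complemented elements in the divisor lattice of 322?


An element a is complemented if some b has a meet b = bottom, a join b = top.
a is complemented iff gcd(a, n/a)=1, i.e. a is a unitary divisor of 322.
Complemented elements: 1, 2, 7, 14, 23, 46, ... (2 more)
Count: 8


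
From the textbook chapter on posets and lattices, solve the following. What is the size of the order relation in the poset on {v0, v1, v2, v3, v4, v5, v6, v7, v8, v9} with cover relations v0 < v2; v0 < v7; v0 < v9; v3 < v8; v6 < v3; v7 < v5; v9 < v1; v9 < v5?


The order relation is {(a,b) : a <= b}, reflexive so it includes (a,a).
Examples: (v0,v0), (v0,v1), (v0,v2), (v0,v5), (v0,v7), ...
Total ordered pairs: 21


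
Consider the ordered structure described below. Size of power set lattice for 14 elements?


Power set = 2^n.
2^14 = 16384


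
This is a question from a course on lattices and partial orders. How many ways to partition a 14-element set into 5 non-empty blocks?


S(n,k) = k*S(n-1,k) + S(n-1,k-1).
S(13,5) = 7508501, S(13,4) = 2532530
S(14,5) = 5*7508501 + 2532530 = 37542505 + 2532530
S(14,5) = 40075035


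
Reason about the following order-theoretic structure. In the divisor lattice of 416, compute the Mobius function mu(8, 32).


In a divisor lattice, mu(a,b) = mu(b/a) where mu is the classical Mobius function.
b/a = 32/8 = 4
Prime factorization of 4: primes [2]
4 is not squarefree, so mu(4) = 0


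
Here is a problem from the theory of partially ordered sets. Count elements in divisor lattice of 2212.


Divisors of 2212: [1, 2, 4, 7, 14, 28, 79, 158, 316, 553, 1106, 2212]
Count: 12


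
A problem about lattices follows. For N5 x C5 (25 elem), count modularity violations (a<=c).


Modular law: if a <= c then a v (b ^ c) = (a v b) ^ c.
Check all triples (a,b,c) with a <= c among 25 elements.
  e.g. a=(a,0), b=(c,0), c=(b,0): lhs=(a,0) != rhs=(b,0)
  e.g. a=(a,0), b=(c,1), c=(b,0): lhs=(a,0) != rhs=(b,0)
Total violating triples: 75


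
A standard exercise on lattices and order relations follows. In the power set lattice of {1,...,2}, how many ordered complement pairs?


Complement pair (a,b): a meet b = bottom, a join b = top.
Here: A intersect B = {} and A union B = {1,...,2}.
Pairs found: ({},{1,2}), ({1},{2}), ({2},{1}), ({1,2},{})
Total ordered pairs: 4


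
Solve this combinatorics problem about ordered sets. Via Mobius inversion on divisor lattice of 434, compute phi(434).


phi(n) = n * prod_{p|n} (1 - 1/p).
Prime divisors of 434: [2, 7, 31]
phi(434) = 434 * (1 - 1/2) * (1 - 1/7) * (1 - 1/31)
phi(434) = 180


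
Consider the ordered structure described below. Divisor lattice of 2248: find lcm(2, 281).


In a divisor lattice, join = lcm (least common multiple).
gcd(2,281) = 1
lcm(2,281) = 2*281/gcd = 562/1 = 562


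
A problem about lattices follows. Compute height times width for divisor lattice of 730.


Height = length of longest chain minus 1; width = size of largest antichain.
A maximum chain: 1 | 73 | 365 | 730  (height 3).
A maximum antichain: {2, 5, 73}  (width 3).
Product = 3 * 3 = 9


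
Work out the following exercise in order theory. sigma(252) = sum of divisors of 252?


sigma(n) = sum of divisors.
Divisors of 252: [1, 2, 3, 4, 6, 7, 9, 12, 14, 18, 21, 28, 36, 42, 63, 84, 126, 252]
Sum = 728


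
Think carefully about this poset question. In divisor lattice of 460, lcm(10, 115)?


Join=lcm.
gcd(10,115)=5
lcm=230


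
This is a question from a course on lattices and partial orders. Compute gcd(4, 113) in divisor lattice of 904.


In a divisor lattice, meet = gcd (greatest common divisor).
By Euclidean algorithm or factoring: gcd(4,113) = 1


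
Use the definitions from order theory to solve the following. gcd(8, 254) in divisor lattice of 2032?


Meet=gcd.
gcd(8,254)=2


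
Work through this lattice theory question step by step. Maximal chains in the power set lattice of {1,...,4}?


A maximal chain goes from the minimum element to a maximal element via cover relations.
Counting all min-to-max paths in the cover graph.
Total maximal chains: 24


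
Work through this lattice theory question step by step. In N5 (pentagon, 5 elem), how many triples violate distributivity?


Distributive law: a ^ (b v c) = (a ^ b) v (a ^ c).
Check all 5^3 = 125 ordered triples (a,b,c).
  e.g. a=b, b=a, c=c: lhs=b != rhs=a
  e.g. a=b, b=c, c=a: lhs=b != rhs=a
Total violating triples: 2


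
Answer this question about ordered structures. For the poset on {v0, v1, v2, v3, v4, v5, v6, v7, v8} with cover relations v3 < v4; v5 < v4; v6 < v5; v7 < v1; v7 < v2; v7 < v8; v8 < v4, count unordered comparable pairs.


A comparable pair {a,b} has a < b or b < a in the order.
Count unordered pairs where one element is strictly below the other.
Examples: {v1,v7}, {v2,v7}, {v3,v4}, {v4,v5}, ...
Total comparable pairs: 9


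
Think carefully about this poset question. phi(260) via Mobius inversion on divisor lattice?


phi(n) = n * prod_{p|n} (1 - 1/p).
Prime divisors of 260: [2, 5, 13]
phi(260) = 260 * (1 - 1/2) * (1 - 1/5) * (1 - 1/13)
phi(260) = 96


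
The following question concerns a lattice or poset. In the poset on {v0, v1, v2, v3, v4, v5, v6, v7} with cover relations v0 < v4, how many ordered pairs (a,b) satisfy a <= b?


The order relation is {(a,b) : a <= b}, reflexive so it includes (a,a).
Examples: (v0,v0), (v0,v4), (v1,v1), (v2,v2), (v3,v3), ...
Total ordered pairs: 9


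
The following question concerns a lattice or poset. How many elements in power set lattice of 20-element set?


Power set = 2^n.
2^20 = 1048576


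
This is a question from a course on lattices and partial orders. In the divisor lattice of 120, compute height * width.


Height = length of longest chain minus 1; width = size of largest antichain.
A maximum chain: 1 | 5 | 15 | 30 | 60 | 120  (height 5).
A maximum antichain: {4, 6, 10, 15}  (width 4).
Product = 5 * 4 = 20


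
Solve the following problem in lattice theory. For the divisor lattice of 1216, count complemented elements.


An element a is complemented if some b has a meet b = bottom, a join b = top.
a is complemented iff gcd(a, n/a)=1, i.e. a is a unitary divisor of 1216.
Complemented elements: 1, 19, 64, 1216
Count: 4


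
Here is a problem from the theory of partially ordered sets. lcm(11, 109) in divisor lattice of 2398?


Join=lcm.
gcd(11,109)=1
lcm=1199


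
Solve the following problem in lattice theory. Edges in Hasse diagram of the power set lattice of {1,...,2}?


A cover relation a -< b holds when a < b with no c strictly between.
Cover relations:
  {} -< {1}
  {} -< {2}
  {1} -< {1,2}
  {2} -< {1,2}
Total: 4


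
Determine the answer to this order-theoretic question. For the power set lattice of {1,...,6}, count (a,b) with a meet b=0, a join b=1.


Complement pair (a,b): a meet b = bottom, a join b = top.
Here: A intersect B = {} and A union B = {1,...,6}.
Pairs found: ({},{1,2,3,4,5,6}), ({1},{2,3,4,5,6}), ({2},{1,3,4,5,6}), ({3},{1,2,4,5,6}), ... (60 more)
Total ordered pairs: 64


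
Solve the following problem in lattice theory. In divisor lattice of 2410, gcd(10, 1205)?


Meet=gcd.
gcd(10,1205)=5


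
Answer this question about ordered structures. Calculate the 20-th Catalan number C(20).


C(n) = C(2n, n) / (n+1).
C(40, 20) = 137846528820
C(20) = 137846528820 / 21 = 6564120420


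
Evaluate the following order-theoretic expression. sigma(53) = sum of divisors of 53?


sigma(n) = sum of divisors.
Divisors of 53: [1, 53]
Sum = 54


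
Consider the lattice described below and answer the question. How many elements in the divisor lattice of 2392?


Divisors of 2392: [1, 2, 4, 8, 13, 23, 26, 46, 52, 92, 104, 184, 299, 598, 1196, 2392]
Count: 16


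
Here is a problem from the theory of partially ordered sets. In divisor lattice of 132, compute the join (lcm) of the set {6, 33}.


In a divisor lattice, join = lcm (least common multiple).
Compute lcm iteratively: start with first element, then lcm(current, next).
Elements: [6, 33]
lcm(6,33) = 66
Final lcm = 66


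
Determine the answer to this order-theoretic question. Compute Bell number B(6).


B(n) = number of set partitions of an n-element set.
B(n) satisfies the recurrence: B(n+1) = sum_k C(n,k)*B(k).
B(6) = 203


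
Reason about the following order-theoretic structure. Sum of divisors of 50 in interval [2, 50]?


Interval [2,50] in divisors of 50: [2, 10, 50]
Sum = 62


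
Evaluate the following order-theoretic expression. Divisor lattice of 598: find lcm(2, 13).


In a divisor lattice, join = lcm (least common multiple).
gcd(2,13) = 1
lcm(2,13) = 2*13/gcd = 26/1 = 26


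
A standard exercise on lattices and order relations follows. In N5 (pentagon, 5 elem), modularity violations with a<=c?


Modular law: if a <= c then a v (b ^ c) = (a v b) ^ c.
Check all triples (a,b,c) with a <= c among 5 elements.
  e.g. a=a, b=c, c=b: lhs=a != rhs=b
Total violating triples: 1


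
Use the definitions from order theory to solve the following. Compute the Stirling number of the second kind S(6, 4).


S(n,k) = k*S(n-1,k) + S(n-1,k-1).
S(5,4) = 10, S(5,3) = 25
S(6,4) = 4*10 + 25 = 40 + 25
S(6,4) = 65


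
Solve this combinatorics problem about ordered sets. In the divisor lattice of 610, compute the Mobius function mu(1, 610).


In a divisor lattice, mu(a,b) = mu(b/a) where mu is the classical Mobius function.
b/a = 610/1 = 610
Prime factorization of 610: primes [2, 5, 61]
610 is squarefree with 3 prime factor(s), so mu(610) = (-1)^3 = -1


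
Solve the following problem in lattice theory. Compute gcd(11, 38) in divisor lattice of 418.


In a divisor lattice, meet = gcd (greatest common divisor).
By Euclidean algorithm or factoring: gcd(11,38) = 1


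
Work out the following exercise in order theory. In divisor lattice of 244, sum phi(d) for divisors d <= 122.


Divisors of 244 up to 122: [1, 2, 4, 61, 122]
phi values: [1, 1, 2, 60, 60]
Sum = 124


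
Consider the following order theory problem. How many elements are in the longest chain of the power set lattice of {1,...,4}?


A chain is a totally ordered subset; we count the number of elements in a maximum chain.
Compute, for each element x, the size of the longest chain ending at x:
  {}: 1
  {1}: 2
  {2}: 2
  {3}: 2
  {4}: 2
  {1,2}: 3
  ...
A maximum chain: {} < {1} < {1,2} < {1,2,3} < {1,2,3,4}
Number of elements in the longest chain: 5


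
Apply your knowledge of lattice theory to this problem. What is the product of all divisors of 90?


Divisors of 90: [1, 2, 3, 5, 6, 9, 10, 15, 18, 30, 45, 90]
Product = n^(d(n)/2) = 90^(12/2)
Product = 531441000000


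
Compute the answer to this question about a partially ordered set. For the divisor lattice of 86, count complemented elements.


An element a is complemented if some b has a meet b = bottom, a join b = top.
a is complemented iff gcd(a, n/a)=1, i.e. a is a unitary divisor of 86.
Complemented elements: 1, 2, 43, 86
Count: 4


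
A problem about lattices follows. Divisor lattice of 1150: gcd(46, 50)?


Meet=gcd.
gcd(46,50)=2


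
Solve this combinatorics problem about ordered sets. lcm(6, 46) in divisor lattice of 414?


Join=lcm.
gcd(6,46)=2
lcm=138


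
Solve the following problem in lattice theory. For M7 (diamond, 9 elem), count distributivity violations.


Distributive law: a ^ (b v c) = (a ^ b) v (a ^ c).
Check all 9^3 = 729 ordered triples (a,b,c).
  e.g. a=a1, b=a2, c=a3: lhs=a1 != rhs=0
  e.g. a=a1, b=a2, c=a4: lhs=a1 != rhs=0
Total violating triples: 210


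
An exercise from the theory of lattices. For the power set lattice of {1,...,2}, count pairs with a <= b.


The order relation is {(a,b) : a <= b}, reflexive so it includes (a,a).
Examples: ({},{}), ({},{1,2}), ({},{1}), ({},{2}), ({1,2},{1,2}), ...
Total ordered pairs: 9


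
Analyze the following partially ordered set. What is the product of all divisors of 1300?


Divisors of 1300: [1, 2, 4, 5, 10, 13, 20, 25, 26, 50, 52, 65, 100, 130, 260, 325, 650, 1300]
Product = n^(d(n)/2) = 1300^(18/2)
Product = 10604499373000000000000000000


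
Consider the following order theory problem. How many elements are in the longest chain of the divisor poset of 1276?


A chain is a totally ordered subset; we count the number of elements in a maximum chain.
Compute, for each element x, the size of the longest chain ending at x:
  1: 1
  2: 2
  11: 2
  29: 2
  4: 3
  22: 3
  ...
A maximum chain: 1 < 2 < 4 < 44 < 1276
Number of elements in the longest chain: 5


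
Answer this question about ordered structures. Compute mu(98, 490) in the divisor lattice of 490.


In a divisor lattice, mu(a,b) = mu(b/a) where mu is the classical Mobius function.
b/a = 490/98 = 5
Prime factorization of 5: primes [5]
5 is squarefree with 1 prime factor(s), so mu(5) = (-1)^1 = -1


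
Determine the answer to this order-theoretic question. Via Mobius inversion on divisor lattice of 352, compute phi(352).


phi(n) = n * prod_{p|n} (1 - 1/p).
Prime divisors of 352: [2, 11]
phi(352) = 352 * (1 - 1/2) * (1 - 1/11)
phi(352) = 160


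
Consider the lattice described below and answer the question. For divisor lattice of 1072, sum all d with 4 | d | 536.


Interval [4,536] in divisors of 1072: [4, 8, 268, 536]
Sum = 816


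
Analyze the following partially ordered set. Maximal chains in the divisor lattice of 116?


A maximal chain goes from the minimum element to a maximal element via cover relations.
Counting all min-to-max paths in the cover graph.
Total maximal chains: 3


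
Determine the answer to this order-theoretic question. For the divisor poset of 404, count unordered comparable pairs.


A comparable pair {a,b} has a < b or b < a in the order.
Count unordered pairs where one element is strictly below the other.
Examples: {1,2}, {1,4}, {1,101}, {1,202}, ...
Total comparable pairs: 12


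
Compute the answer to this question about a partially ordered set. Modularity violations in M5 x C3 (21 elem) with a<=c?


Modular law: if a <= c then a v (b ^ c) = (a v b) ^ c.
Check all triples (a,b,c) with a <= c among 21 elements.
This lattice is modular (diamonds M_m and their chain-products are modular).
Total violating triples: 0


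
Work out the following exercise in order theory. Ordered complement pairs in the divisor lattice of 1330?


Complement pair (a,b): a meet b = bottom, a join b = top.
Here: gcd(a,b)=1 and lcm(a,b)=1330, i.e. a*b=1330 with a,b coprime.
Pairs found: (1,1330), (2,665), (5,266), (7,190), ... (12 more)
Total ordered pairs: 16


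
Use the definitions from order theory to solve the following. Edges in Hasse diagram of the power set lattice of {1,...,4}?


A cover relation a -< b holds when a < b with no c strictly between.
Cover relations:
  {} -< {1}
  {} -< {2}
  {} -< {3}
  {} -< {4}
  {1} -< {1,2}
  {1} -< {1,3}
  {1} -< {1,4}
  {2} -< {1,2}
  ...24 more
Total: 32


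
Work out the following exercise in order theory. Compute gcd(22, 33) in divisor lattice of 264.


In a divisor lattice, meet = gcd (greatest common divisor).
By Euclidean algorithm or factoring: gcd(22,33) = 11


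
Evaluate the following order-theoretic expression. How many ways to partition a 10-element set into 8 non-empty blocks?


S(n,k) = k*S(n-1,k) + S(n-1,k-1).
S(9,8) = 36, S(9,7) = 462
S(10,8) = 8*36 + 462 = 288 + 462
S(10,8) = 750


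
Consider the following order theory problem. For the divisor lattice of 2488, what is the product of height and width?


Height = length of longest chain minus 1; width = size of largest antichain.
A maximum chain: 1 | 311 | 622 | 1244 | 2488  (height 4).
A maximum antichain: {2, 311}  (width 2).
Product = 4 * 2 = 8


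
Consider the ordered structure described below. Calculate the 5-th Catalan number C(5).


C(n) = C(2n, n) / (n+1).
C(10, 5) = 252
C(5) = 252 / 6 = 42


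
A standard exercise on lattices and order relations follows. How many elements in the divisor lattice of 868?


Divisors of 868: [1, 2, 4, 7, 14, 28, 31, 62, 124, 217, 434, 868]
Count: 12


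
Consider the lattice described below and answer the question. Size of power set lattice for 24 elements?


Power set = 2^n.
2^24 = 16777216


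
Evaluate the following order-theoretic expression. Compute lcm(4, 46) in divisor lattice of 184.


In a divisor lattice, join = lcm (least common multiple).
gcd(4,46) = 2
lcm(4,46) = 4*46/gcd = 184/2 = 92


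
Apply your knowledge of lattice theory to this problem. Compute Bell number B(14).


B(n) = number of set partitions of an n-element set.
B(n) satisfies the recurrence: B(n+1) = sum_k C(n,k)*B(k).
B(14) = 190899322


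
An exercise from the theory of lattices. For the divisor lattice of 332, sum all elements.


sigma(n) = sum of divisors.
Divisors of 332: [1, 2, 4, 83, 166, 332]
Sum = 588


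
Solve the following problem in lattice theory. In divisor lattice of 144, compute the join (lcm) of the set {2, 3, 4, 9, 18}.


In a divisor lattice, join = lcm (least common multiple).
Compute lcm iteratively: start with first element, then lcm(current, next).
Elements: [2, 3, 4, 9, 18]
lcm(2,3) = 6
lcm(6,4) = 12
lcm(12,9) = 36
lcm(36,18) = 36
Final lcm = 36


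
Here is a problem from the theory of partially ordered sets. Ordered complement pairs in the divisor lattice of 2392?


Complement pair (a,b): a meet b = bottom, a join b = top.
Here: gcd(a,b)=1 and lcm(a,b)=2392, i.e. a*b=2392 with a,b coprime.
Pairs found: (1,2392), (8,299), (13,184), (23,104), ... (4 more)
Total ordered pairs: 8


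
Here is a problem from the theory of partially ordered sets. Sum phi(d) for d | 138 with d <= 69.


Divisors of 138 up to 69: [1, 2, 3, 6, 23, 46, 69]
phi values: [1, 1, 2, 2, 22, 22, 44]
Sum = 94


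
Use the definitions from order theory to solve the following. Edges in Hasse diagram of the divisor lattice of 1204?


A cover relation a -< b holds when a < b with no c strictly between.
Cover relations:
  1 -< 2
  1 -< 7
  1 -< 43
  2 -< 4
  2 -< 14
  2 -< 86
  4 -< 28
  4 -< 172
  ...12 more
Total: 20


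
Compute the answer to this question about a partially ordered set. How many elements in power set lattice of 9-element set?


Power set = 2^n.
2^9 = 512


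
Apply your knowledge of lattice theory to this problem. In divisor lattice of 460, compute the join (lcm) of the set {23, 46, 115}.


In a divisor lattice, join = lcm (least common multiple).
Compute lcm iteratively: start with first element, then lcm(current, next).
Elements: [23, 46, 115]
lcm(23,46) = 46
lcm(46,115) = 230
Final lcm = 230


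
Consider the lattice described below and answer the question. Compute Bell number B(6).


B(n) = number of set partitions of an n-element set.
B(n) satisfies the recurrence: B(n+1) = sum_k C(n,k)*B(k).
B(6) = 203


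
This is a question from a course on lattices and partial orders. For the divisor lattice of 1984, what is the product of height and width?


Height = length of longest chain minus 1; width = size of largest antichain.
A maximum chain: 1 | 31 | 62 | 124 | 248 | 496 | 992 | 1984  (height 7).
A maximum antichain: {2, 31}  (width 2).
Product = 7 * 2 = 14


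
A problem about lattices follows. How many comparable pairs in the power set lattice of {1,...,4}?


A comparable pair {a,b} has a < b or b < a in the order.
Count unordered pairs where one element is strictly below the other.
Examples: {{},{1}}, {{},{2}}, {{},{3}}, {{},{4}}, ...
Total comparable pairs: 65


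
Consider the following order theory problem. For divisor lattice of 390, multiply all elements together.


Divisors of 390: [1, 2, 3, 5, 6, 10, 13, 15, 26, 30, 39, 65, 78, 130, 195, 390]
Product = n^(d(n)/2) = 390^(16/2)
Product = 535200926048100000000


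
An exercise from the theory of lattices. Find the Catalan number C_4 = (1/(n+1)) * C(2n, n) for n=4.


C(n) = C(2n, n) / (n+1).
C(8, 4) = 70
C(4) = 70 / 5 = 14


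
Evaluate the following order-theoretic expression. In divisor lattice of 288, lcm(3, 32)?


Join=lcm.
gcd(3,32)=1
lcm=96


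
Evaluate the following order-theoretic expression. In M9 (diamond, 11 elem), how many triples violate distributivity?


Distributive law: a ^ (b v c) = (a ^ b) v (a ^ c).
Check all 11^3 = 1331 ordered triples (a,b,c).
  e.g. a=a1, b=a2, c=a3: lhs=a1 != rhs=0
  e.g. a=a1, b=a2, c=a4: lhs=a1 != rhs=0
Total violating triples: 504


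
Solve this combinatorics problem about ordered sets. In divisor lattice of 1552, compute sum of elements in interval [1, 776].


Interval [1,776] in divisors of 1552: [1, 2, 4, 8, 97, 194, 388, 776]
Sum = 1470


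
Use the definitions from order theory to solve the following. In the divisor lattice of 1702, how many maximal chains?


A maximal chain goes from the minimum element to a maximal element via cover relations.
Counting all min-to-max paths in the cover graph.
Total maximal chains: 6


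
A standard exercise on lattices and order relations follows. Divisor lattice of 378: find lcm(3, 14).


In a divisor lattice, join = lcm (least common multiple).
gcd(3,14) = 1
lcm(3,14) = 3*14/gcd = 42/1 = 42


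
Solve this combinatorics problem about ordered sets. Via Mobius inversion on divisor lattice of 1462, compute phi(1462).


phi(n) = n * prod_{p|n} (1 - 1/p).
Prime divisors of 1462: [2, 17, 43]
phi(1462) = 1462 * (1 - 1/2) * (1 - 1/17) * (1 - 1/43)
phi(1462) = 672


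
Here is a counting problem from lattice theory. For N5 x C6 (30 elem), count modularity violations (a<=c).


Modular law: if a <= c then a v (b ^ c) = (a v b) ^ c.
Check all triples (a,b,c) with a <= c among 30 elements.
  e.g. a=(a,0), b=(c,0), c=(b,0): lhs=(a,0) != rhs=(b,0)
  e.g. a=(a,0), b=(c,1), c=(b,0): lhs=(a,0) != rhs=(b,0)
Total violating triples: 126


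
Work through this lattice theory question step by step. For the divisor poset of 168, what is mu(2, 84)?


In a divisor lattice, mu(a,b) = mu(b/a) where mu is the classical Mobius function.
b/a = 84/2 = 42
Prime factorization of 42: primes [2, 3, 7]
42 is squarefree with 3 prime factor(s), so mu(42) = (-1)^3 = -1


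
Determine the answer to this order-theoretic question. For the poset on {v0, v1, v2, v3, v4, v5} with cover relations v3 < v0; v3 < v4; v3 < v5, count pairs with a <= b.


The order relation is {(a,b) : a <= b}, reflexive so it includes (a,a).
Examples: (v0,v0), (v1,v1), (v2,v2), (v3,v0), (v3,v3), ...
Total ordered pairs: 9


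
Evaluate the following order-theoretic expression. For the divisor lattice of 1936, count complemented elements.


An element a is complemented if some b has a meet b = bottom, a join b = top.
a is complemented iff gcd(a, n/a)=1, i.e. a is a unitary divisor of 1936.
Complemented elements: 1, 16, 121, 1936
Count: 4


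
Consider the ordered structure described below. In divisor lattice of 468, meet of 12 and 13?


In a divisor lattice, meet = gcd (greatest common divisor).
By Euclidean algorithm or factoring: gcd(12,13) = 1


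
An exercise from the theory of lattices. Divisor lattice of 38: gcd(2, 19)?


Meet=gcd.
gcd(2,19)=1


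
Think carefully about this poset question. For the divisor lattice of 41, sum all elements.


sigma(n) = sum of divisors.
Divisors of 41: [1, 41]
Sum = 42


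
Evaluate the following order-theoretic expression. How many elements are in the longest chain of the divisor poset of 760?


A chain is a totally ordered subset; we count the number of elements in a maximum chain.
Compute, for each element x, the size of the longest chain ending at x:
  1: 1
  2: 2
  5: 2
  19: 2
  4: 3
  8: 4
  ...
A maximum chain: 1 < 2 < 4 < 8 < 40 < 760
Number of elements in the longest chain: 6


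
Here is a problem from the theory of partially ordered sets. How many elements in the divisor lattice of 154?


Divisors of 154: [1, 2, 7, 11, 14, 22, 77, 154]
Count: 8


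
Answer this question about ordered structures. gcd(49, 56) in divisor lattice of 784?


Meet=gcd.
gcd(49,56)=7


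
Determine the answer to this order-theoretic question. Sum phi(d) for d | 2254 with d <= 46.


Divisors of 2254 up to 46: [1, 2, 7, 14, 23, 46]
phi values: [1, 1, 6, 6, 22, 22]
Sum = 58


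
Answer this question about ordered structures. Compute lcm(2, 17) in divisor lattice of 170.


In a divisor lattice, join = lcm (least common multiple).
gcd(2,17) = 1
lcm(2,17) = 2*17/gcd = 34/1 = 34


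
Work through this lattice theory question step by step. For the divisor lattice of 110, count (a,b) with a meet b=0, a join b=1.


Complement pair (a,b): a meet b = bottom, a join b = top.
Here: gcd(a,b)=1 and lcm(a,b)=110, i.e. a*b=110 with a,b coprime.
Pairs found: (1,110), (2,55), (5,22), (10,11), ... (4 more)
Total ordered pairs: 8


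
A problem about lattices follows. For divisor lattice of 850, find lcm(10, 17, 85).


In a divisor lattice, join = lcm (least common multiple).
Compute lcm iteratively: start with first element, then lcm(current, next).
Elements: [10, 17, 85]
lcm(10,17) = 170
lcm(170,85) = 170
Final lcm = 170


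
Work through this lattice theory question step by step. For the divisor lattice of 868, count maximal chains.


A maximal chain goes from the minimum element to a maximal element via cover relations.
Counting all min-to-max paths in the cover graph.
Total maximal chains: 12


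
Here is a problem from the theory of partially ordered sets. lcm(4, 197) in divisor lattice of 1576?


Join=lcm.
gcd(4,197)=1
lcm=788


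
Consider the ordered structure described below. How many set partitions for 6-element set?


B(n) = number of set partitions of an n-element set.
B(n) satisfies the recurrence: B(n+1) = sum_k C(n,k)*B(k).
B(6) = 203


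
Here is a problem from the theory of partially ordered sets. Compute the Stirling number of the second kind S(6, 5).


S(n,k) = k*S(n-1,k) + S(n-1,k-1).
S(5,5) = 1, S(5,4) = 10
S(6,5) = 5*1 + 10 = 5 + 10
S(6,5) = 15


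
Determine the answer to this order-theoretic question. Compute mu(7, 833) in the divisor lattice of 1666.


In a divisor lattice, mu(a,b) = mu(b/a) where mu is the classical Mobius function.
b/a = 833/7 = 119
Prime factorization of 119: primes [7, 17]
119 is squarefree with 2 prime factor(s), so mu(119) = (-1)^2 = 1


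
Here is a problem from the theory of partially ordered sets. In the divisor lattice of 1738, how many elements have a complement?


An element a is complemented if some b has a meet b = bottom, a join b = top.
a is complemented iff gcd(a, n/a)=1, i.e. a is a unitary divisor of 1738.
Complemented elements: 1, 2, 11, 22, 79, 158, ... (2 more)
Count: 8


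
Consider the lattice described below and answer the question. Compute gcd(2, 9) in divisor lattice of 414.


In a divisor lattice, meet = gcd (greatest common divisor).
By Euclidean algorithm or factoring: gcd(2,9) = 1


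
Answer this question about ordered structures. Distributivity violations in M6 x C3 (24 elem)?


Distributive law: a ^ (b v c) = (a ^ b) v (a ^ c).
Check all 24^3 = 13824 ordered triples (a,b,c).
  e.g. a=(a1,0), b=(a2,0), c=(a3,0): lhs=(a1,0) != rhs=(0,0)
  e.g. a=(a1,0), b=(a2,0), c=(a3,1): lhs=(a1,0) != rhs=(0,0)
Total violating triples: 3240


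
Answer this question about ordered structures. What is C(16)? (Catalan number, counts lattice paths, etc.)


C(n) = C(2n, n) / (n+1).
C(32, 16) = 601080390
C(16) = 601080390 / 17 = 35357670


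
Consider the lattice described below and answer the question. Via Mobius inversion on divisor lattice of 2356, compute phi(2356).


phi(n) = n * prod_{p|n} (1 - 1/p).
Prime divisors of 2356: [2, 19, 31]
phi(2356) = 2356 * (1 - 1/2) * (1 - 1/19) * (1 - 1/31)
phi(2356) = 1080


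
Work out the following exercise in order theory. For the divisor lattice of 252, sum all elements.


sigma(n) = sum of divisors.
Divisors of 252: [1, 2, 3, 4, 6, 7, 9, 12, 14, 18, 21, 28, 36, 42, 63, 84, 126, 252]
Sum = 728


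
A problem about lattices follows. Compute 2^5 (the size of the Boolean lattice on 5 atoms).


Power set = 2^n.
2^5 = 32


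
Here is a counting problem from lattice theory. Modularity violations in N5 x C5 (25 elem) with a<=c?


Modular law: if a <= c then a v (b ^ c) = (a v b) ^ c.
Check all triples (a,b,c) with a <= c among 25 elements.
  e.g. a=(a,0), b=(c,0), c=(b,0): lhs=(a,0) != rhs=(b,0)
  e.g. a=(a,0), b=(c,1), c=(b,0): lhs=(a,0) != rhs=(b,0)
Total violating triples: 75
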